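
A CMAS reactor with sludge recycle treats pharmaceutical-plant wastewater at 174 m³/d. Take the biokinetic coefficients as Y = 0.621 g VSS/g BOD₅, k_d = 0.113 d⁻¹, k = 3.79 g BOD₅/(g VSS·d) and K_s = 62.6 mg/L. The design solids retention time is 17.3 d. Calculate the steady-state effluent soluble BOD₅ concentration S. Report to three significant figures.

From the Monod/SRT balance for a CMAS, S = K_s·(1+k_d θ_c)/[θ_c·(Y k − k_d) − 1] = 62.6 × (1 + 0.113 × 17.3) / [17.3 × (0.621 × 3.79 − 0.113) − 1] = 185.0 / 37.76 = 4.898 mg/L.

S ≈ 4.90 mg/L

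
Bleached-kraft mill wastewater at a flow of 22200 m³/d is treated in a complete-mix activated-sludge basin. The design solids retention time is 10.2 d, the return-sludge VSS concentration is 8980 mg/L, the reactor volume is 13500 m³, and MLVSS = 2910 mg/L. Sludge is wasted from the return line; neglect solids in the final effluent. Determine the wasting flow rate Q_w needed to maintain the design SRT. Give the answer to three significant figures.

θ_c = V·X/(Q_w·X_r) when wasting from the recycle, so Q_w = V·X/(θ_c·X_r) = 13500 × 2910 / (10.2 × 8980) = 428.9 m³/d.

Q_w ≈ 429 m³/d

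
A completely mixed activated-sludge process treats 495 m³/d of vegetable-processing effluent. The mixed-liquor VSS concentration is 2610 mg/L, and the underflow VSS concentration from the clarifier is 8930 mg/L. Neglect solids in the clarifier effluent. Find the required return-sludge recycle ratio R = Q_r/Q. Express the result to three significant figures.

R ≈ 0.413

Solids balance on the clarifier gives (1+R)X = R·X_r, so R = X/(X_r − X) = 2610 / (8930 − 2610) = 0.4130.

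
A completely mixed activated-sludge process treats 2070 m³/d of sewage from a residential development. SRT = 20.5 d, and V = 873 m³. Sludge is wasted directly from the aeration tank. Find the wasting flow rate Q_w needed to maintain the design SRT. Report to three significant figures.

With mixed-liquor wasting, θ_c = V/Q_w, so Q_w = V/θ_c = 873.0/20.5 = 42.59 m³/d.

Q_w ≈ 42.6 m³/d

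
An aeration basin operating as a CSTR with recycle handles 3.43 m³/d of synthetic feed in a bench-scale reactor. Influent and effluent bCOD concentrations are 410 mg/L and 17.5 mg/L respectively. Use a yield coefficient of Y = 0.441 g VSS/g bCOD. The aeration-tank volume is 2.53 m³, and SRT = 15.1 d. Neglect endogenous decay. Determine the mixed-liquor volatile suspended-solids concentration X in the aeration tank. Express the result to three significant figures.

X ≈ 3540 mg/L

Without decay, X = Y Q (S₀−S) θ_c / V = 0.441 × 3.43 × (410 − 17.5) × 15.1 / 2.53 = 3543 mg/L.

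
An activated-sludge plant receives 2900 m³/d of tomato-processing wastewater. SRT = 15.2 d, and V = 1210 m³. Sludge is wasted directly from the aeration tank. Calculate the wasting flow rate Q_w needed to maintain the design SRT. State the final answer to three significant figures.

Q_w ≈ 79.6 m³/d

Wasting from the aeration tank: Q_w = V / θ_c = 1210 / 15.2 = 79.61 m³/d.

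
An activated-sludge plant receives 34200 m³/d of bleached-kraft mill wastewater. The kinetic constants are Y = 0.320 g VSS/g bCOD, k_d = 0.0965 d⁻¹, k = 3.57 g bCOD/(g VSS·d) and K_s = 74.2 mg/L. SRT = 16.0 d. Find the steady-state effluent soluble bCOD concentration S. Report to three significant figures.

Effluent substrate depends only on kinetics and SRT: S = K_s(1 + k_d θ_c) / [θ_c(Yk − k_d) − 1] = 74.2 × (1 + 0.0965 × 16.0) / [16.0 × (0.320 × 3.57 − 0.0965) − 1] = 188.8 / 15.73 = 12.00 mg/L.

S ≈ 12.0 mg/L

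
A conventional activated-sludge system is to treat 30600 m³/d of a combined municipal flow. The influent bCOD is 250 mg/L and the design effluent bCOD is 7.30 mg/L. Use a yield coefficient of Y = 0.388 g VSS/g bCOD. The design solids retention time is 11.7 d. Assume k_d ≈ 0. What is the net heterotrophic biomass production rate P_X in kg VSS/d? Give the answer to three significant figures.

No decay correction is needed, so Y_obs = Y = 0.388.
Substrate removed = Q·(S₀ − S) = 30600 m³/d × (250 − 7.30) g/m³ = 7.43×10^6 g/d = 7427 kg/d.
P_X = Y_obs · Q(S₀ − S) = 0.3880 × 7427 = 2882 kg VSS/d.

P_X ≈ 2880 kg VSS/d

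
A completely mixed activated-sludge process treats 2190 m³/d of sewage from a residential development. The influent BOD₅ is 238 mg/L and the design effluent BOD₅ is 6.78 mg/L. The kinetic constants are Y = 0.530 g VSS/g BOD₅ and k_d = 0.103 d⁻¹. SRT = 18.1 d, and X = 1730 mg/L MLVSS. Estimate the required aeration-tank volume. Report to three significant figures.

V ≈ 980 m³

From the SRT design equation V = Y Q (S₀−S) θ_c / [X (1 + k_d θ_c)] = 0.530 × 2190 × (238 − 6.78) × 18.1 / [1730 × (1 + 0.103 × 18.1)] = 4.86×10^6 / 4955 = 980.3 m³.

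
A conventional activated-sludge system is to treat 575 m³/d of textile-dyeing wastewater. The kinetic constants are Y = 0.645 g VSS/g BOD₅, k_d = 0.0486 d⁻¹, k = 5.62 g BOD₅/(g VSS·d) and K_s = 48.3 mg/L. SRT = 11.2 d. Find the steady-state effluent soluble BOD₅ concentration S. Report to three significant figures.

For a completely mixed reactor with recycle the Lawrence–McCarty relation gives S = K_s·(1 + k_d·θ_c) / [θ_c·(Y·k − k_d) − 1] = 48.3 × (1 + 0.0486 × 11.2) / [11.2 × (0.645 × 5.62 − 0.0486) − 1] = 74.59 / 39.05 = 1.910 mg/L.

S ≈ 1.91 mg/L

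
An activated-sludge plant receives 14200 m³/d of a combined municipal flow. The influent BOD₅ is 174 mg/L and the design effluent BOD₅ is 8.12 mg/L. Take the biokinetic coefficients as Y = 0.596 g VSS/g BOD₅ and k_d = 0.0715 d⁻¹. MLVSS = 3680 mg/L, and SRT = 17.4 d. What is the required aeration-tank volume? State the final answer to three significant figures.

V ≈ 2960 m³

From the SRT design equation V = Y Q (S₀−S) θ_c / [X (1 + k_d θ_c)] = 0.596 × 14200 × (174 − 8.12) × 17.4 / [3680 × (1 + 0.0715 × 17.4)] = 2.44×10^7 / 8258 = 2958 m³.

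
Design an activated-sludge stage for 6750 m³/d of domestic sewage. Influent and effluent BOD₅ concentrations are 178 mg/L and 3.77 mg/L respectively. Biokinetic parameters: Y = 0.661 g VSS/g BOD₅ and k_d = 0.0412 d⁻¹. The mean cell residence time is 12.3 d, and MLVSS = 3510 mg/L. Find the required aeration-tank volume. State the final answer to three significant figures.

V ≈ 1810 m³

Rearranging the biomass balance for a CMAS with decay, V = Y·Q·ΔS·θ_c / [X·(1+k_d θ_c)] = 0.661 × 6750 × (178 − 3.77) × 12.3 / [3510 × (1 + 0.0412 × 12.3)] = 9.56×10^6 / 5289 = 1808 m³.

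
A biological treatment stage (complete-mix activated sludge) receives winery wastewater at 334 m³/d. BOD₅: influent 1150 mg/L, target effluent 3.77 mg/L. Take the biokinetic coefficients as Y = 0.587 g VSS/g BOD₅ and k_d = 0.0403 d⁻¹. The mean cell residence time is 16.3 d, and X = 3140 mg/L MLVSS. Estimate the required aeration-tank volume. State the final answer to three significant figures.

Steady-state biomass mass balance: V·X·(1 + k_d·θ_c) = Y·Q·(S₀ − S)·θ_c, so V = 0.587 × 334 × (1150 − 3.77) × 16.3 / [3140 × (1 + 0.0403 × 16.3)] = 3.66×10^6 / 5203 = 704.1 m³.

V ≈ 704 m³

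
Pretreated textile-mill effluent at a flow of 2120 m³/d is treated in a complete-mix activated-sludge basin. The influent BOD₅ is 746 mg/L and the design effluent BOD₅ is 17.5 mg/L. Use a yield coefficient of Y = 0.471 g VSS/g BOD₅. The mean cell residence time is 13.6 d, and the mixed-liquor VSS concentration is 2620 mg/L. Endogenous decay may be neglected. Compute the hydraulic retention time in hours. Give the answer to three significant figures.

τ ≈ 42.7 h

With k_d = 0 the design equation reduces to V = Y Q (S₀−S) θ_c / X = 0.471 × 2120 × (746 − 17.5) × 13.6 / 2620 = 3776 m³.
HRT = V/Q = 3776 m³ / 2120 m³·d⁻¹ = 1.781 d × 24 = 42.75 h.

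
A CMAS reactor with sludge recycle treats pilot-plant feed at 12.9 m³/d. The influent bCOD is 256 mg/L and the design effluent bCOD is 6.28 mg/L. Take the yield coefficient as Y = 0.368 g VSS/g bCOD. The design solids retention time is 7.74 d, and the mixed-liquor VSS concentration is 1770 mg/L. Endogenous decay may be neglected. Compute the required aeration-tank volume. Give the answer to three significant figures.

V ≈ 5.18 m³

With k_d = 0 the design equation reduces to V = Y Q (S₀−S) θ_c / X = 0.368 × 12.9 × (256 − 6.28) × 7.74 / 1770 = 5.184 m³.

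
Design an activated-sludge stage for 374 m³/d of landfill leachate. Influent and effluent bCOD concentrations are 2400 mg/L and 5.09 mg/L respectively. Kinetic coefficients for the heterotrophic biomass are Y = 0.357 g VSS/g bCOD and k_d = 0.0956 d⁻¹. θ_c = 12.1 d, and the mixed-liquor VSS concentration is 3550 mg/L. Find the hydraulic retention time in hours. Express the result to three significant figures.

τ ≈ 32.4 h

From the SRT design equation V = Y Q (S₀−S) θ_c / [X (1 + k_d θ_c)] = 0.357 × 374 × (2400 − 5.09) × 12.1 / [3550 × (1 + 0.0956 × 12.1)] = 3.87×10^6 / 7656 = 505.3 m³.
HRT = V/Q = 505.3 m³ / 374 m³·d⁻¹ = 1.351 d × 24 = 32.43 h.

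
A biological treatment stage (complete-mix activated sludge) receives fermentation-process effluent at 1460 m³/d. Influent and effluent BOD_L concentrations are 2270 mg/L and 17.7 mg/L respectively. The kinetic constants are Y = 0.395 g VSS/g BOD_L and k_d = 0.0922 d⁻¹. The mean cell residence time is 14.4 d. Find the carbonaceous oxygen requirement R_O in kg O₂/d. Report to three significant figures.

Correct the yield for decay: Y_obs = Y/(1 + k_d θ_c) = 0.395 / (1 + 0.0922 × 14.4) = 0.395 / 2.328 = 0.1697.
Q·(S₀ − S) = 1460 × (2270 − 17.7) × 10⁻³ = 3288 kg/d removed.
Biomass synthesised: P_X = Y_obs × 3288 = 558.0 kg VSS/d.
Carbonaceous O₂ demand = substrate oxidised − cell-mass equivalent = 3288 − 1.42 × 558.0 = 2496 kg O₂/d.

R_O ≈ 2500 kg O₂/d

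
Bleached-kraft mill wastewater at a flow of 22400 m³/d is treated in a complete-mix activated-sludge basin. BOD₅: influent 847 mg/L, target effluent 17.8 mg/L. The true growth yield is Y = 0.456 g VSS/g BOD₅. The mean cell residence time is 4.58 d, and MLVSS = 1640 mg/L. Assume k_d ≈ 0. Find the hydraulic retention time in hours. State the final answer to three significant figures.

Biomass mass balance (decay neglected): V·X = Y·Q·(S₀ − S)·θ_c, so V = 0.456 × 22400 × (847 − 17.8) × 4.58 / 1640 = 23653 m³.
HRT = V/Q = 23653 m³ / 22400 m³·d⁻¹ = 1.056 d × 24 = 25.34 h.

τ ≈ 25.3 h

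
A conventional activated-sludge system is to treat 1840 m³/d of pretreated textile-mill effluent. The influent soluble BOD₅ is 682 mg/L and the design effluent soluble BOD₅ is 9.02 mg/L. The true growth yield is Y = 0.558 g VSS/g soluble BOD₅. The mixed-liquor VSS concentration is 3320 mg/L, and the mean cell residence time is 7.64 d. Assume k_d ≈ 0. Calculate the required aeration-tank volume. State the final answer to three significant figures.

V ≈ 1590 m³

With k_d = 0 the design equation reduces to V = Y Q (S₀−S) θ_c / X = 0.558 × 1840 × (682 − 9.02) × 7.64 / 3320 = 1590 m³.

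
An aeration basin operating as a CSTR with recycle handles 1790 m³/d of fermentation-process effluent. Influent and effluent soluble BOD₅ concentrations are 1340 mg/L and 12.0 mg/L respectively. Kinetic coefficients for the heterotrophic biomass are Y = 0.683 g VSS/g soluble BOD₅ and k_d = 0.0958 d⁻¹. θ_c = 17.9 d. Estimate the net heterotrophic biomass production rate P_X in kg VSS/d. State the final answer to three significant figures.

The observed yield is Y_obs = Y/(1 + k_d·θ_c) = 0.683 / (1 + 0.0958 × 17.9) = 0.683 / 2.715 = 0.2516 g VSS per g soluble BOD₅ removed.
Q·(S₀ − S) = 1790 × (1340 − 12.0) × 10⁻³ = 2377 kg/d removed.
So the net sludge growth is P_X = 0.2516 × 2377 = 598.0 kg VSS/d.

P_X ≈ 598 kg VSS/d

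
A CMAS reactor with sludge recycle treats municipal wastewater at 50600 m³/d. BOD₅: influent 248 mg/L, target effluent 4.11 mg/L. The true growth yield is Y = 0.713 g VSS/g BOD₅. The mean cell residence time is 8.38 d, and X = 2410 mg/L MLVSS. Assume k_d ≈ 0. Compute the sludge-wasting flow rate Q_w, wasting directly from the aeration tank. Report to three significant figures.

Q_w ≈ 3650 m³/d

V·X = Y·Q·ΔS·θ_c gives V = 0.713 × 50600 × (248 − 4.11) × 8.38 / 2410 = 30596 m³.
With mixed-liquor wasting, θ_c = V/Q_w, so Q_w = V/θ_c = 30596/8.38 = 3651 m³/d.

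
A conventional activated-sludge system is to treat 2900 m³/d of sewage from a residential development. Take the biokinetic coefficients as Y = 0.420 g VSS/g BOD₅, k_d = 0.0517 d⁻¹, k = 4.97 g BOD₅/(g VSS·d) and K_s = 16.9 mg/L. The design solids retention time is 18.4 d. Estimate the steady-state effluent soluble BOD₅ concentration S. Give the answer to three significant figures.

S ≈ 0.905 mg/L

For a completely mixed reactor with recycle the Lawrence–McCarty relation gives S = K_s·(1 + k_d·θ_c) / [θ_c·(Y·k − k_d) − 1] = 16.9 × (1 + 0.0517 × 18.4) / [18.4 × (0.420 × 4.97 − 0.0517) − 1] = 32.98 / 36.46 = 0.9045 mg/L.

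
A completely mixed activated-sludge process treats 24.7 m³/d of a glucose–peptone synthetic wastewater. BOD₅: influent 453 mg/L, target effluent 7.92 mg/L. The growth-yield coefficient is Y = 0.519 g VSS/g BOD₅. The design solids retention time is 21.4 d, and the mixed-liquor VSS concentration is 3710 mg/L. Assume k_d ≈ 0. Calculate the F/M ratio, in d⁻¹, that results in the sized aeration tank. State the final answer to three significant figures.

F/M ≈ 0.0916 d⁻¹

With k_d = 0 the design equation reduces to V = Y Q (S₀−S) θ_c / X = 0.519 × 24.7 × (453 − 7.92) × 21.4 / 3710 = 32.91 m³.
F/M = Q·S₀ / (V·X) = 24.7 × 453 / (32.91 × 3710) = 0.09164 g BOD₅·(g VSS·d)⁻¹.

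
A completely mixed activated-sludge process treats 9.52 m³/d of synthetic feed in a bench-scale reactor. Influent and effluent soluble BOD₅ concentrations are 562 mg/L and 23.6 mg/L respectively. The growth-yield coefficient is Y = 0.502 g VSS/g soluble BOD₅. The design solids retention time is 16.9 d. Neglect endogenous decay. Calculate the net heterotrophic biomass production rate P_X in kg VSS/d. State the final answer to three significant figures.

P_X ≈ 2.57 kg VSS/d

No decay correction is needed, so Y_obs = Y = 0.502.
Mass of soluble BOD₅ removed per day: Q(S₀ − S) = 9.52 × 538.4 g/m³ = 5.126 kg/d.
Biomass produced: P_X = Y_obs·Q·ΔS = 0.5020 × 5.126 ≈ 2.573 kg VSS/d.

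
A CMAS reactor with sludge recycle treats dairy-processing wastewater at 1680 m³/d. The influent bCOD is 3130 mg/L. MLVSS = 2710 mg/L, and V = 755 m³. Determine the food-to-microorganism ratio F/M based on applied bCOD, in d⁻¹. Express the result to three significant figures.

F/M = applied load / biomass = Q·S₀/(V·X) = 1680 × 3130 / (755.0 × 2710) = 2.570 d⁻¹.

F/M ≈ 2.57 d⁻¹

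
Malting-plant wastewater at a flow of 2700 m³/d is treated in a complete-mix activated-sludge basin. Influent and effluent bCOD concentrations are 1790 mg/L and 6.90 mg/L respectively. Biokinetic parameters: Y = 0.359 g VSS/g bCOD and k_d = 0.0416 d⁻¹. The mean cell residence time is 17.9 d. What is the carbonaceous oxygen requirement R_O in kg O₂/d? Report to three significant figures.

R_O ≈ 3410 kg O₂/d

Observed yield with endogenous decay: Y_obs = Y / (1 + k_d·θ_c) = 0.359 / (1 + 0.0416 × 17.9) = 0.359 / 1.745 = 0.2058 g VSS/g bCOD.
Mass of bCOD removed per day: Q(S₀ − S) = 2700 × 1783 g/m³ = 4814 kg/d.
Biomass synthesised: P_X = Y_obs × 4814 = 990.7 kg VSS/d.
R_O = Q·ΔS − 1.42 P_X = 4814 − 1407 = 3408 kg O₂/d.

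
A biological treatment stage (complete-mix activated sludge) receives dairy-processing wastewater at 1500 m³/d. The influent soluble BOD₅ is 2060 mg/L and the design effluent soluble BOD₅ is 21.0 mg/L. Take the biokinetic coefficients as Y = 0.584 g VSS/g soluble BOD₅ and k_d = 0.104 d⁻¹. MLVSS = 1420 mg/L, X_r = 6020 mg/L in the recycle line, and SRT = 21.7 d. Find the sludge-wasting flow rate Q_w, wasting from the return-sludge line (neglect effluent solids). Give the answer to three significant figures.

Q_w ≈ 91.1 m³/d

Rearranging the biomass balance for a CMAS with decay, V = Y·Q·ΔS·θ_c / [X·(1+k_d θ_c)] = 0.584 × 1500 × (2060 − 21.0) × 21.7 / [1420 × (1 + 0.104 × 21.7)] = 3.88×10^7 / 4625 = 8381 m³.
Q_w = (V·X)/(θ_c X_r) = 8381 × 1420 / (21.7 × 6020) = 91.10 m³/d.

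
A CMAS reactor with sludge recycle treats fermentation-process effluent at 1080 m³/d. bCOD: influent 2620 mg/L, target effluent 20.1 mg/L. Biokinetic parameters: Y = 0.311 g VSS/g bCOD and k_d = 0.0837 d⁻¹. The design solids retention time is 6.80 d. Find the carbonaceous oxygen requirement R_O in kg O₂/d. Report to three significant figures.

Correct the yield for decay: Y_obs = Y/(1 + k_d θ_c) = 0.311 / (1 + 0.0837 × 6.80) = 0.311 / 1.569 = 0.1982.
Q·(S₀ − S) = 1080 × (2620 − 20.1) × 10⁻³ = 2808 kg/d removed.
P_X = Y_obs·Q·(S₀ − S) = 0.1982 × 2808 = 556.5 kg VSS/d.
R_O = Q·ΔS − 1.42 P_X = 2808 − 790.2 = 2018 kg O₂/d.

R_O ≈ 2020 kg O₂/d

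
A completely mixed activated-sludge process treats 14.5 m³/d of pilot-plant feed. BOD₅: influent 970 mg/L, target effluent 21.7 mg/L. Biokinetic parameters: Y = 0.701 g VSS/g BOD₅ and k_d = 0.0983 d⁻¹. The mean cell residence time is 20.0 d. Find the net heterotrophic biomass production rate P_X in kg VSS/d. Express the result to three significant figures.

P_X ≈ 3.25 kg VSS/d

Correct the yield for decay: Y_obs = Y/(1 + k_d θ_c) = 0.701 / (1 + 0.0983 × 20.0) = 0.701 / 2.966 = 0.2363.
Q·(S₀ − S) = 14.5 × (970 − 21.7) × 10⁻³ = 13.75 kg/d removed.
P_X = Y_obs · Q(S₀ − S) = 0.2363 × 13.75 = 3.250 kg VSS/d.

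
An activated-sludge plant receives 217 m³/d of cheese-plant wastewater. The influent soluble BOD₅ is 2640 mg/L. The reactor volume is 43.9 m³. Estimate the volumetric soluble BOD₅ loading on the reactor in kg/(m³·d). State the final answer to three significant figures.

L_v ≈ 13.0 kg soluble BOD₅/(m³·d)

Applied soluble BOD₅ load per unit volume = Q·S₀/V = (217 × 2640/1000)/43.90 = 13.05 kg soluble BOD₅·m⁻³·d⁻¹.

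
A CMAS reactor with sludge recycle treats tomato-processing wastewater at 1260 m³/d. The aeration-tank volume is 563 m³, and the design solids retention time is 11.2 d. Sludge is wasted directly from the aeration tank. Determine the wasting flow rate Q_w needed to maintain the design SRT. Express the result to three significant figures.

Q_w ≈ 50.3 m³/d

Wasting from the aeration tank: Q_w = V / θ_c = 563.0 / 11.2 = 50.27 m³/d.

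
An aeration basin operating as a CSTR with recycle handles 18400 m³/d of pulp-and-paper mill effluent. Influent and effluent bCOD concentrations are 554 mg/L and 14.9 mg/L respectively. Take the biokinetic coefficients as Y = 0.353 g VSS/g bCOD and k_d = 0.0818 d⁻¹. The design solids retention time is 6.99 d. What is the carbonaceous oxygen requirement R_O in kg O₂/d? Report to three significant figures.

Y_obs = Y / (1 + k_d θ_c) = 0.353 / (1 + 0.0818 × 6.99) = 0.353 / 1.572 = 0.2246.
Substrate removed = Q·(S₀ − S) = 18400 m³/d × (554 − 14.9) g/m³ = 9.92×10^6 g/d = 9919 kg/d.
Biomass synthesised: P_X = Y_obs × 9919 = 2228 kg VSS/d.
Carbonaceous O₂ demand = substrate oxidised − cell-mass equivalent = 9919 − 1.42 × 2228 = 6756 kg O₂/d.

R_O ≈ 6760 kg O₂/d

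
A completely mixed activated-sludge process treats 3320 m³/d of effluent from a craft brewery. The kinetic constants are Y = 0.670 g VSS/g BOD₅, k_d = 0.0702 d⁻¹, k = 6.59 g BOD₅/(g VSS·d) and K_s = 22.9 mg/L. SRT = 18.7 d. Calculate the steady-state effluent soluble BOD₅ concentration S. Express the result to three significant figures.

S ≈ 0.660 mg/L

Effluent substrate depends only on kinetics and SRT: S = K_s(1 + k_d θ_c) / [θ_c(Yk − k_d) − 1] = 22.9 × (1 + 0.0702 × 18.7) / [18.7 × (0.670 × 6.59 − 0.0702) − 1] = 52.96 / 80.25 = 0.6599 mg/L.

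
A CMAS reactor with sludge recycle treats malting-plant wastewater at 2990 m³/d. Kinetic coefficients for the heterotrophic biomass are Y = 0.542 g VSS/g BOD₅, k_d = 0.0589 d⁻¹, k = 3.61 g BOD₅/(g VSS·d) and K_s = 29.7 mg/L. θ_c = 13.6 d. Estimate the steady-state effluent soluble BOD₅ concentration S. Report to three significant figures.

S ≈ 2.16 mg/L

Effluent substrate depends only on kinetics and SRT: S = K_s(1 + k_d θ_c) / [θ_c(Yk − k_d) − 1] = 29.7 × (1 + 0.0589 × 13.6) / [13.6 × (0.542 × 3.61 − 0.0589) − 1] = 53.49 / 24.81 = 2.156 mg/L.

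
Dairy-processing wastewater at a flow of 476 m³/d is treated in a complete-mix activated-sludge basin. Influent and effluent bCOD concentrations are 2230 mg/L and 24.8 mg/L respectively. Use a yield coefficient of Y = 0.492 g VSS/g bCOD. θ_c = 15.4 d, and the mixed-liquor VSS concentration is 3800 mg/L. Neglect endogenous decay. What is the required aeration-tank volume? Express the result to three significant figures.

V ≈ 2090 m³

Biomass mass balance (decay neglected): V·X = Y·Q·(S₀ − S)·θ_c, so V = 0.492 × 476 × (2230 − 24.8) × 15.4 / 3800 = 2093 m³.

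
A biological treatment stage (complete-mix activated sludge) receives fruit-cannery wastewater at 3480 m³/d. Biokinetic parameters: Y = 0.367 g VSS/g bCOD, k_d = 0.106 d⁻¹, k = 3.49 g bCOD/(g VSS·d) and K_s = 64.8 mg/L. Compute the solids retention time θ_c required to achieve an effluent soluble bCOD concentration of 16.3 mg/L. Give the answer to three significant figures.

Specific growth rate at S = 16.3 mg/L: μ = YkS/(K_s+S) = 0.367·3.49·16.3/(64.8+16.3) = 0.2574 d⁻¹.
Then 1/θ_c = μ − k_d = 0.2574 − 0.106 = 0.1514 d⁻¹, giving θ_c = 6.604 d.

θ_c ≈ 6.60 d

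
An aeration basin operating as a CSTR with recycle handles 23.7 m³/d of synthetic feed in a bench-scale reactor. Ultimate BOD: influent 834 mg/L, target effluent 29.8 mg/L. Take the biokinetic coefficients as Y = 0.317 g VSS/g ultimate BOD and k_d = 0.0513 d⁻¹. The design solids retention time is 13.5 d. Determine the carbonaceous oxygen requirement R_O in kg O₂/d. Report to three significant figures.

R_O ≈ 14.0 kg O₂/d

Correct the yield for decay: Y_obs = Y/(1 + k_d θ_c) = 0.317 / (1 + 0.0513 × 13.5) = 0.317 / 1.693 = 0.1873.
ΔS = 834 − 29.8 = 804.2 mg/L, so the substrate removal rate is 23.7 × 804.2/1000 = 19.06 kg ultimate BOD/d.
P_X = Y_obs·Q·(S₀ − S) = 0.1873 × 19.06 = 3.570 kg VSS/d.
R_O = Q·(S₀ − S) − 1.42·P_X = 19.06 − 1.42 × 3.570 = 13.99 kg O₂/d.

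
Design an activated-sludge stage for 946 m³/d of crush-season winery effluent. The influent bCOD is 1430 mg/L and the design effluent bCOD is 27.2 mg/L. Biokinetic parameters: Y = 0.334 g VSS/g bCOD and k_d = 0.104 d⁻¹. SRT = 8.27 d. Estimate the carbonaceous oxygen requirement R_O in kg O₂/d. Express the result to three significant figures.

Observed yield with endogenous decay: Y_obs = Y / (1 + k_d·θ_c) = 0.334 / (1 + 0.104 × 8.27) = 0.334 / 1.860 = 0.1796 g VSS/g bCOD.
Mass of bCOD removed per day: Q(S₀ − S) = 946 × 1403 g/m³ = 1327 kg/d.
P_X = Y_obs·Q·(S₀ − S) = 0.1796 × 1327 = 238.3 kg VSS/d.
R_O = Q·(S₀ − S) − 1.42·P_X = 1327 − 1.42 × 238.3 = 988.7 kg O₂/d.

R_O ≈ 989 kg O₂/d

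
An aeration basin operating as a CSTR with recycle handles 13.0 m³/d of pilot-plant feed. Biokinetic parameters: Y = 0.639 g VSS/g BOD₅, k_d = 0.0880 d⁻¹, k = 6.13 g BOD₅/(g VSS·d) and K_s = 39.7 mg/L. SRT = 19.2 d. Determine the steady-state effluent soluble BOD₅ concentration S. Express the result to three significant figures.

Effluent substrate depends only on kinetics and SRT: S = K_s(1 + k_d θ_c) / [θ_c(Yk − k_d) − 1] = 39.7 × (1 + 0.0880 × 19.2) / [19.2 × (0.639 × 6.13 − 0.0880) − 1] = 106.8 / 72.52 = 1.472 mg/L.

S ≈ 1.47 mg/L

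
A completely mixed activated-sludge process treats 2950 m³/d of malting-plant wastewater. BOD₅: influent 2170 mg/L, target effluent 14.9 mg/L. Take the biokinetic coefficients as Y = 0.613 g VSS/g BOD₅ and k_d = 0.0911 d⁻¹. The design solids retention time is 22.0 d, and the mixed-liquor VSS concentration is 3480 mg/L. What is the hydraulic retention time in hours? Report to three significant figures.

τ ≈ 66.7 h

Steady-state biomass mass balance: V·X·(1 + k_d·θ_c) = Y·Q·(S₀ − S)·θ_c, so V = 0.613 × 2950 × (2170 − 14.9) × 22.0 / [3480 × (1 + 0.0911 × 22.0)] = 8.57×10^7 / 10455 = 8201 m³.
τ = V/Q = 8201/2950 = 2.780 d, or 66.72 h.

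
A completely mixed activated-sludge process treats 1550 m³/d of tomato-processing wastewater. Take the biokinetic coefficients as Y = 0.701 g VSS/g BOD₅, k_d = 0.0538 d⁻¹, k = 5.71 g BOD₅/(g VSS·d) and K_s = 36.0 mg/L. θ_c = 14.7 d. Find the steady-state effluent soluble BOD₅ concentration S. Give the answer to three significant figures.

For a completely mixed reactor with recycle the Lawrence–McCarty relation gives S = K_s·(1 + k_d·θ_c) / [θ_c·(Y·k − k_d) − 1] = 36.0 × (1 + 0.0538 × 14.7) / [14.7 × (0.701 × 5.71 − 0.0538) − 1] = 64.47 / 57.05 = 1.130 mg/L.

S ≈ 1.13 mg/L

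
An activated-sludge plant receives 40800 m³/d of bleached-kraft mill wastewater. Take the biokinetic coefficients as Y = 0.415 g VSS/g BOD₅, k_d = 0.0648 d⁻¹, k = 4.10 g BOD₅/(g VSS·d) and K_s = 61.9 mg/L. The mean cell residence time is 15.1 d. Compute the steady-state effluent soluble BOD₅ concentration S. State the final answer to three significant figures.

For a completely mixed reactor with recycle the Lawrence–McCarty relation gives S = K_s·(1 + k_d·θ_c) / [θ_c·(Y·k − k_d) − 1] = 61.9 × (1 + 0.0648 × 15.1) / [15.1 × (0.415 × 4.10 − 0.0648) − 1] = 122.5 / 23.71 = 5.164 mg/L.

S ≈ 5.16 mg/L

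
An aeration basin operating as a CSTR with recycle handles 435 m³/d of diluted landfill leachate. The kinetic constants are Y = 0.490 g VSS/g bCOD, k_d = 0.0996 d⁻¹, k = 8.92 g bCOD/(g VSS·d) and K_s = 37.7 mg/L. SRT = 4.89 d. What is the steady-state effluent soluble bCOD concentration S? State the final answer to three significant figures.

S ≈ 2.82 mg/L

From the Monod/SRT balance for a CMAS, S = K_s·(1+k_d θ_c)/[θ_c·(Y k − k_d) − 1] = 37.7 × (1 + 0.0996 × 4.89) / [4.89 × (0.490 × 8.92 − 0.0996) − 1] = 56.06 / 19.89 = 2.819 mg/L.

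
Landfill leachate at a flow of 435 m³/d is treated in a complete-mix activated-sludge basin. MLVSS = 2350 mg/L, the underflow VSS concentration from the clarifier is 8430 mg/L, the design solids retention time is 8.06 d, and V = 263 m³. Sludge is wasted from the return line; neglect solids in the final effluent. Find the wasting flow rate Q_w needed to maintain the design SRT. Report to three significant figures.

θ_c = V·X/(Q_w·X_r) when wasting from the recycle, so Q_w = V·X/(θ_c·X_r) = 263.0 × 2350 / (8.06 × 8430) = 9.096 m³/d.

Q_w ≈ 9.10 m³/d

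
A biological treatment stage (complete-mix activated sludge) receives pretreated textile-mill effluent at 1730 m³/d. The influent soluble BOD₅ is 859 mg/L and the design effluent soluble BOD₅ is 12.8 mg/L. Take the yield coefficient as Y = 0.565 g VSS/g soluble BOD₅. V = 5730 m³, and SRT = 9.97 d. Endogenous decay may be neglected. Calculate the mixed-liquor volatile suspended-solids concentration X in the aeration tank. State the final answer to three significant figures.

X ≈ 1440 mg/L

From V·X = Y·Q·(S₀ − S)·θ_c (decay neglected): X = 0.565 × 1730 × (859 − 12.8) × 9.97 / 5730 = 1439 mg/L.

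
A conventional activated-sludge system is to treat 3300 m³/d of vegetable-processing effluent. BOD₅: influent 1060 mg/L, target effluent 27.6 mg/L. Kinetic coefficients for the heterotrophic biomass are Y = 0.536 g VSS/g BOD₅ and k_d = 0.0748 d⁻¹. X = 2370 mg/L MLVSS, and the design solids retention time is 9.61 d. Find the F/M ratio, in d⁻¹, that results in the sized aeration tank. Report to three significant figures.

Steady-state biomass mass balance: V·X·(1 + k_d·θ_c) = Y·Q·(S₀ − S)·θ_c, so V = 0.536 × 3300 × (1060 − 27.6) × 9.61 / [2370 × (1 + 0.0748 × 9.61)] = 1.75×10^7 / 4074 = 4308 m³.
Food-to-microorganism ratio F/M = Q S₀ / (V X) = 3300 × 1060 / (4308 × 2370) = 0.3426 d⁻¹.

F/M ≈ 0.343 d⁻¹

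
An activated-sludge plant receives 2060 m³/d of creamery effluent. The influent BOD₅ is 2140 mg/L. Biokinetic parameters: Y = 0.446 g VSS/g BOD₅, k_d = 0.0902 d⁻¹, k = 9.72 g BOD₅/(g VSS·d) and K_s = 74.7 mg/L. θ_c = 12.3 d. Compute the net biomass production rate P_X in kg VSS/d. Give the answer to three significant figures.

From the Monod/SRT balance for a CMAS, S = K_s·(1+k_d θ_c)/[θ_c·(Y k − k_d) − 1] = 74.7 × (1 + 0.0902 × 12.3) / [12.3 × (0.446 × 9.72 − 0.0902) − 1] = 157.6 / 51.21 = 3.077 mg/L.
Observed yield with endogenous decay: Y_obs = Y / (1 + k_d·θ_c) = 0.446 / (1 + 0.0902 × 12.3) = 0.446 / 2.109 = 0.2114 g VSS/g BOD₅.
Mass of BOD₅ removed per day: Q(S₀ − S) = 2060 × 2137 g/m³ = 4402 kg/d.
P_X = Y_obs · Q(S₀ − S) = 0.2114 × 4402 = 930.7 kg VSS/d.

P_X ≈ 931 kg VSS/d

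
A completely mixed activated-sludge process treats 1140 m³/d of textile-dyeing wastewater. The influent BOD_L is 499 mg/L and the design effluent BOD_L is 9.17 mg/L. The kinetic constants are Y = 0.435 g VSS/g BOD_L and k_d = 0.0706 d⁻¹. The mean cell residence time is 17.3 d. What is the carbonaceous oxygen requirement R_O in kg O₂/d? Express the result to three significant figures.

R_O ≈ 403 kg O₂/d

Correct the yield for decay: Y_obs = Y/(1 + k_d θ_c) = 0.435 / (1 + 0.0706 × 17.3) = 0.435 / 2.221 = 0.1958.
ΔS = 499 − 9.17 = 489.8 mg/L, so the substrate removal rate is 1140 × 489.8/1000 = 558.4 kg BOD_L/d.
Net sludge production P_X = 0.1958 × 558.4 = 109.3 kg VSS/d.
R_O = Q·ΔS − 1.42 P_X = 558.4 − 155.3 = 403.1 kg O₂/d.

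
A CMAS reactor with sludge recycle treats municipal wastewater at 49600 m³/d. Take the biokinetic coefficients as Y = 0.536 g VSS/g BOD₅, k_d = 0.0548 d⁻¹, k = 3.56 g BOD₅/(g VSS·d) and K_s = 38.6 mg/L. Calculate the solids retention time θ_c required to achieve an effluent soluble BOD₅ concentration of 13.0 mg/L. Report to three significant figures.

θ_c ≈ 2.35 d

At the target effluent, Y k S/(K_s+S) = 0.536×3.56×13.0/51.60 = 0.4807 d⁻¹.
Then 1/θ_c = μ − k_d = 0.4807 − 0.0548 = 0.4259 d⁻¹, giving θ_c = 2.348 d.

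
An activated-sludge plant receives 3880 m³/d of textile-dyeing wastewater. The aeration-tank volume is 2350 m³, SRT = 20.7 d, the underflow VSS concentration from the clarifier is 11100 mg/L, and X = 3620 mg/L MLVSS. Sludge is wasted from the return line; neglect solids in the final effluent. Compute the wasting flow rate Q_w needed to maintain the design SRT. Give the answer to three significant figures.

Q_w ≈ 37.0 m³/d

θ_c = V·X/(Q_w·X_r) when wasting from the recycle, so Q_w = V·X/(θ_c·X_r) = 2350 × 3620 / (20.7 × 11100) = 37.02 m³/d.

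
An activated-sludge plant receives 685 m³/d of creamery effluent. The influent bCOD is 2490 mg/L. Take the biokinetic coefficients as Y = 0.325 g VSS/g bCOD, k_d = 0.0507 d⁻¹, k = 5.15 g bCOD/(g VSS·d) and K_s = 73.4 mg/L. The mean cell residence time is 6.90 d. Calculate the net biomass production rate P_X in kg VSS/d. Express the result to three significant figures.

P_X ≈ 409 kg VSS/d

Effluent substrate depends only on kinetics and SRT: S = K_s(1 + k_d θ_c) / [θ_c(Yk − k_d) − 1] = 73.4 × (1 + 0.0507 × 6.90) / [6.90 × (0.325 × 5.15 − 0.0507) − 1] = 99.08 / 10.20 = 9.714 mg/L.
Observed yield with endogenous decay: Y_obs = Y / (1 + k_d·θ_c) = 0.325 / (1 + 0.0507 × 6.90) = 0.325 / 1.350 = 0.2408 g VSS/g bCOD.
Mass of bCOD removed per day: Q(S₀ − S) = 685 × 2480 g/m³ = 1699 kg/d.
P_X = Y_obs · Q(S₀ − S) = 0.2408 × 1699 = 409.1 kg VSS/d.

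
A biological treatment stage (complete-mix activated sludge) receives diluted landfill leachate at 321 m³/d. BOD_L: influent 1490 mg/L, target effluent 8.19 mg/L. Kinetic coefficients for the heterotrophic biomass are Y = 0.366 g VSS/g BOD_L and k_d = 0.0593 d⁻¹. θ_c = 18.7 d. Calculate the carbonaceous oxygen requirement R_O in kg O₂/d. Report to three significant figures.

R_O ≈ 358 kg O₂/d

The observed yield is Y_obs = Y/(1 + k_d·θ_c) = 0.366 / (1 + 0.0593 × 18.7) = 0.366 / 2.109 = 0.1735 g VSS per g BOD_L removed.
Q·(S₀ − S) = 321 × (1490 − 8.19) × 10⁻³ = 475.7 kg/d removed.
Net sludge production P_X = 0.1735 × 475.7 = 82.55 kg VSS/d.
R_O = Q·(S₀ − S) − 1.42·P_X = 475.7 − 1.42 × 82.55 = 358.4 kg O₂/d.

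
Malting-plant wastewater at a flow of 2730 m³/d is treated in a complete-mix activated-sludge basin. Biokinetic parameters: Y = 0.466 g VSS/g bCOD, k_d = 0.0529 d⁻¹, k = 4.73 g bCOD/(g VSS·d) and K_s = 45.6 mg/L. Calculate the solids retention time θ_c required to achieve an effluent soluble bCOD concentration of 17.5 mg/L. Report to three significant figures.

Specific growth rate at S = 17.5 mg/L: μ = YkS/(K_s+S) = 0.466·4.73·17.5/(45.6+17.5) = 0.6113 d⁻¹.
θ_c = 1/(μ − k_d) = 1/(0.6113 − 0.0529) = 1/0.5584 = 1.791 d.

θ_c ≈ 1.79 d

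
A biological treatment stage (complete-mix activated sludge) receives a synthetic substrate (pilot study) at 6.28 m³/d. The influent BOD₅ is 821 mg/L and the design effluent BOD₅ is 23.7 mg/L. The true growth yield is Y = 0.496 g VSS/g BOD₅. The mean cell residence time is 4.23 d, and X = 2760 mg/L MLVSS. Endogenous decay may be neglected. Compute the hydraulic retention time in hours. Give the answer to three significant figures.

With k_d = 0 the design equation reduces to V = Y Q (S₀−S) θ_c / X = 0.496 × 6.28 × (821 − 23.7) × 4.23 / 2760 = 3.806 m³.
HRT = V/Q = 3.806 m³ / 6.28 m³·d⁻¹ = 0.6061 d × 24 = 14.55 h.

τ ≈ 14.5 h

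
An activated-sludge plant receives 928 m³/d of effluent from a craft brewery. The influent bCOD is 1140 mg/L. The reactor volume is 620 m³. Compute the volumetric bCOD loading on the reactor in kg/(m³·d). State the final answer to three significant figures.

L_v ≈ 1.71 kg bCOD/(m³·d)

L_v = Q S₀ / V = 928 × 1140 × 10⁻³ / 620.0 = 1.706 kg/(m³·d).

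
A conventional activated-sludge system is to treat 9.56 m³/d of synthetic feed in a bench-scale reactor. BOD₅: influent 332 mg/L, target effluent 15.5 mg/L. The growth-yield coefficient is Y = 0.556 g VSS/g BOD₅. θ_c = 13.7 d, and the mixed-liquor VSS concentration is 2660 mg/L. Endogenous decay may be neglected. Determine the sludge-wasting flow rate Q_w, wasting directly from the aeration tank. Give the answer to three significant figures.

With k_d = 0 the design equation reduces to V = Y Q (S₀−S) θ_c / X = 0.556 × 9.56 × (332 − 15.5) × 13.7 / 2660 = 8.665 m³.
Wasting from the aeration tank: Q_w = V / θ_c = 8.665 / 13.7 = 0.6324 m³/d.

Q_w ≈ 0.632 m³/d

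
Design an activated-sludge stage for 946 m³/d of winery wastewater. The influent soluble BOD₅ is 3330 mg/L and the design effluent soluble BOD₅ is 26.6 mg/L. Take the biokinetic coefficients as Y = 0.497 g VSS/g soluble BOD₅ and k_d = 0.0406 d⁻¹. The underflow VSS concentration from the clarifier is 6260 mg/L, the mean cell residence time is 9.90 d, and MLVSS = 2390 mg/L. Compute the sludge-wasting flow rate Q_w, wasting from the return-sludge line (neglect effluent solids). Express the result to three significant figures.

Rearranging the biomass balance for a CMAS with decay, V = Y·Q·ΔS·θ_c / [X·(1+k_d θ_c)] = 0.497 × 946 × (3330 − 26.6) × 9.90 / [2390 × (1 + 0.0406 × 9.90)] = 1.54×10^7 / 3351 = 4589 m³.
Wasting from the return line (neglecting effluent solids): Q_w = V·X / (θ_c·X_r) = 4589 × 2390 / (9.90 × 6260) = 177.0 m³/d.

Q_w ≈ 177 m³/d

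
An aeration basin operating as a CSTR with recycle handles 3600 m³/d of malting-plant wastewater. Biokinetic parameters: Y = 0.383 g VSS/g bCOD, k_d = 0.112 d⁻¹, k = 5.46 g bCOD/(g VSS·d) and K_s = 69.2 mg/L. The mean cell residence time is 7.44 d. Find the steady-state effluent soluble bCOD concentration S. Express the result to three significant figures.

Effluent substrate depends only on kinetics and SRT: S = K_s(1 + k_d θ_c) / [θ_c(Yk − k_d) − 1] = 69.2 × (1 + 0.112 × 7.44) / [7.44 × (0.383 × 5.46 − 0.112) − 1] = 126.9 / 13.73 = 9.243 mg/L.

S ≈ 9.24 mg/L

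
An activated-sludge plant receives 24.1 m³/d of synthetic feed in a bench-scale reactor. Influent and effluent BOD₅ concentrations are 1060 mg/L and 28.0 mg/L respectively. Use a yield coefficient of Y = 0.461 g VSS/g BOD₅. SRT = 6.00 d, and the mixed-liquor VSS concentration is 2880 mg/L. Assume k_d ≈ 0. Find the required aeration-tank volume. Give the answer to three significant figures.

Biomass mass balance (decay neglected): V·X = Y·Q·(S₀ − S)·θ_c, so V = 0.461 × 24.1 × (1060 − 28.0) × 6.00 / 2880 = 23.89 m³.

V ≈ 23.9 m³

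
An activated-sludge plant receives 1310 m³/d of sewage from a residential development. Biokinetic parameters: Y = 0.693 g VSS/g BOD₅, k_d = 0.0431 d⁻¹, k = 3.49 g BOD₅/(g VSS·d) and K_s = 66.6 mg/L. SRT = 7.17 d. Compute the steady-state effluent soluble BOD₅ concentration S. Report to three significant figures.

S ≈ 5.44 mg/L

For a completely mixed reactor with recycle the Lawrence–McCarty relation gives S = K_s·(1 + k_d·θ_c) / [θ_c·(Y·k − k_d) − 1] = 66.6 × (1 + 0.0431 × 7.17) / [7.17 × (0.693 × 3.49 − 0.0431) − 1] = 87.18 / 16.03 = 5.438 mg/L.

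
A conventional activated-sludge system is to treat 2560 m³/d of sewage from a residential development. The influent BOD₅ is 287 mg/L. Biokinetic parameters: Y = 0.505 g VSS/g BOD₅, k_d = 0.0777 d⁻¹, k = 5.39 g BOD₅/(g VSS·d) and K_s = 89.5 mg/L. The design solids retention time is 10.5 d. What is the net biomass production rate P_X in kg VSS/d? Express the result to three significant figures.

P_X ≈ 200 kg VSS/d

For a completely mixed reactor with recycle the Lawrence–McCarty relation gives S = K_s·(1 + k_d·θ_c) / [θ_c·(Y·k − k_d) − 1] = 89.5 × (1 + 0.0777 × 10.5) / [10.5 × (0.505 × 5.39 − 0.0777) − 1] = 162.5 / 26.76 = 6.072 mg/L.
Y_obs = Y / (1 + k_d θ_c) = 0.505 / (1 + 0.0777 × 10.5) = 0.505 / 1.816 = 0.2781.
Substrate removed = Q·(S₀ − S) = 2560 m³/d × (287 − 6.07) g/m³ = 7.19×10^5 g/d = 719.2 kg/d.
Net biomass production P_X = Y_obs × Q·(S₀ − S) = 0.2781 × 719.2 = 200.0 kg VSS/d.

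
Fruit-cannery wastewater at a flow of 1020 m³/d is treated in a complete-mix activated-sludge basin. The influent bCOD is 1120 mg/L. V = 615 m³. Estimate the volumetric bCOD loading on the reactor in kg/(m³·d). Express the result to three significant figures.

L_v ≈ 1.86 kg bCOD/(m³·d)

L_v = Q S₀ / V = 1020 × 1120 × 10⁻³ / 615.0 = 1.858 kg/(m³·d).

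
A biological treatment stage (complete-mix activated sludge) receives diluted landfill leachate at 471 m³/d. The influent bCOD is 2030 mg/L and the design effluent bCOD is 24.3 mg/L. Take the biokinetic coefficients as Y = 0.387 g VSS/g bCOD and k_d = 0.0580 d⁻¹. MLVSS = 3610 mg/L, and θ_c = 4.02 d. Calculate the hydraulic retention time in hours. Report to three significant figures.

τ ≈ 16.8 h

From the SRT design equation V = Y Q (S₀−S) θ_c / [X (1 + k_d θ_c)] = 0.387 × 471 × (2030 − 24.3) × 4.02 / [3610 × (1 + 0.0580 × 4.02)] = 1.47×10^6 / 4452 = 330.1 m³.
τ = V/Q = 330.1/471 = 0.7009 d, or 16.82 h.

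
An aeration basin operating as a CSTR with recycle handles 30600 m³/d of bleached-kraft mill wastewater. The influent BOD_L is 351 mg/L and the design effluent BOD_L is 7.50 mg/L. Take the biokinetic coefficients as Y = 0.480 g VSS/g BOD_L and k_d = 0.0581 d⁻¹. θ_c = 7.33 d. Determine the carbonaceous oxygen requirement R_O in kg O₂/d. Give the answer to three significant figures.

R_O ≈ 5490 kg O₂/d

Correct the yield for decay: Y_obs = Y/(1 + k_d θ_c) = 0.480 / (1 + 0.0581 × 7.33) = 0.480 / 1.426 = 0.3366.
Mass of BOD_L removed per day: Q(S₀ − S) = 30600 × 343.5 g/m³ = 10511 kg/d.
P_X = Y_obs·Q·(S₀ − S) = 0.3366 × 10511 = 3538 kg VSS/d.
R_O = Q·(S₀ − S) − 1.42·P_X = 10511 − 1.42 × 3538 = 5487 kg O₂/d.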